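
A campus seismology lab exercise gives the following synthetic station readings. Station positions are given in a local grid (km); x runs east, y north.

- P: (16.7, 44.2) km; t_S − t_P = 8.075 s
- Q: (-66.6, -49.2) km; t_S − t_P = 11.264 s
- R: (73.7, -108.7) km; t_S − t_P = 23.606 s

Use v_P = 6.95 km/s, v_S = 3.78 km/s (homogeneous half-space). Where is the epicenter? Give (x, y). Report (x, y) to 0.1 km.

x ≈ -50.2 km, y ≈ 42.7 km

Distance from S−P lag: d = Δt · v_P v_S / (v_P − v_S) = Δt · (6.95·3.78)/(6.95−3.78) ≈ 8.2874·Δt.
So d_P = 66.92, d_Q = 93.35, d_R = 195.63 km.
Circle about each station: (x − 16.7)² + (y − 44.2)² = 66.92²; (x + 66.6)² + (y + 49.2)² = 93.35²; (x − 73.7)² + (y + 108.7)² = 195.63².
Subtracting the P equation from the Q and R equations removes the quadratic terms:
-166.6 x − 186.8 y = 387.73
114.0 x − 305.8 y = -18777.96
Solving the 2×2 system: x ≈ -50.2, y ≈ 42.7 km.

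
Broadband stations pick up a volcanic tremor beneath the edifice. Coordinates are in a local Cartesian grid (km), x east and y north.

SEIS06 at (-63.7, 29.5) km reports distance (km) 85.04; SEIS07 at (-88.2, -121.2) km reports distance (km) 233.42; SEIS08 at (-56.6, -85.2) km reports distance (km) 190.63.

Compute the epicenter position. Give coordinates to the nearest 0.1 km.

Circle about each station: (x + 63.7)² + (y − 29.5)² = 85.04²; (x + 88.2)² + (y + 121.2)² = 233.42²; (x + 56.6)² + (y + 85.2)² = 190.63².
Subtracting the SEIS06 equation from the SEIS07 and SEIS08 equations removes the quadratic terms:
-49.0 x − 301.4 y = -29712.35
14.2 x − 229.4 y = -23573.34
Solving the 2×2 system: x ≈ -18.6, y ≈ 101.6 km.

x ≈ -18.6 km, y ≈ 101.6 km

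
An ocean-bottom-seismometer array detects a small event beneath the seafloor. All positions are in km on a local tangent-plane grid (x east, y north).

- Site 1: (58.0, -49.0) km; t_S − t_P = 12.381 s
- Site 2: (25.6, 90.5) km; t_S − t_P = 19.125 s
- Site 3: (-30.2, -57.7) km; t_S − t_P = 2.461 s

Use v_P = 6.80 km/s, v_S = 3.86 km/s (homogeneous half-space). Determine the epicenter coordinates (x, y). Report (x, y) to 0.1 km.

x ≈ -51.8 km, y ≈ -61.7 km

Distance from S−P lag: d = Δt · v_P v_S / (v_P − v_S) = Δt · (6.80·3.86)/(6.80−3.86) ≈ 8.9279·Δt.
So d_Site 1 = 110.54, d_Site 2 = 170.75, d_Site 3 = 21.97 km.
Circle about each station: (x − 58.0)² + (y + 49.0)² = 110.54²; (x − 25.6)² + (y − 90.5)² = 170.75²; (x + 30.2)² + (y + 57.7)² = 21.97².
Subtracting the Site 1 equation from the Site 2 and Site 3 equations removes the quadratic terms:
-64.8 x + 279.0 y = -13855.86
-176.4 x − 17.4 y = 10212.74
Solving the 2×2 system: x ≈ -51.8, y ≈ -61.7 km.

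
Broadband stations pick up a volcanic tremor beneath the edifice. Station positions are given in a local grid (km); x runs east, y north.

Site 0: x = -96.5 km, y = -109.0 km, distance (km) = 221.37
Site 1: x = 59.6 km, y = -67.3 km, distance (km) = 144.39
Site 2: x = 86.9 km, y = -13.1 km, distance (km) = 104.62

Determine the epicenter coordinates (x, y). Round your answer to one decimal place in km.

Circle about each station: (x + 96.5)² + (y + 109.0)² = 221.37²; (x − 59.6)² + (y + 67.3)² = 144.39²; (x − 86.9)² + (y + 13.1)² = 104.62².
Subtracting the Site 0 equation from the Site 1 and Site 2 equations removes the quadratic terms:
312.2 x + 83.4 y = 15044.40
366.8 x + 191.8 y = 24589.30
Solving the 2×2 system: x ≈ 28.5, y ≈ 73.7 km.

28.5 km east, 73.7 km north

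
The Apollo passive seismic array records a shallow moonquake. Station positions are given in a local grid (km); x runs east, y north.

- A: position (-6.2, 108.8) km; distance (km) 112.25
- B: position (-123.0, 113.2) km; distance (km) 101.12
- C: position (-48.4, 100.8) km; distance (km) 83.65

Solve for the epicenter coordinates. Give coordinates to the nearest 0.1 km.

(-78.1, 22.6)

Circle about each station: (x + 6.2)² + (y − 108.8)² = 112.25²; (x + 123.0)² + (y − 113.2)² = 101.12²; (x + 48.4)² + (y − 100.8)² = 83.65².
Subtracting the A equation from the B and C equations removes the quadratic terms:
-233.6 x + 8.8 y = 18442.17
-84.4 x − 16.0 y = 6230.06
Solving the 2×2 system: x ≈ -78.1, y ≈ 22.6 km.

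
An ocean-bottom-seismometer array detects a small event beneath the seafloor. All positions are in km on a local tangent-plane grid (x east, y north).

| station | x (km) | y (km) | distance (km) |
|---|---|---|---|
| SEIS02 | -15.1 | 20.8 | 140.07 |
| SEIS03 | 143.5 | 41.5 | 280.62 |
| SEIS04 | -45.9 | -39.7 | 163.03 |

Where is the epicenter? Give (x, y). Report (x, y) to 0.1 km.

Circle about each station: (x + 15.1)² + (y − 20.8)² = 140.07²; (x − 143.5)² + (y − 41.5)² = 280.62²; (x + 45.9)² + (y + 39.7)² = 163.03².
Subtracting pairs of circle equations eliminates x²+y² and gives linear equations (the radical axes):
317.2 x + 41.4 y = -37474.13
-61.6 x − 121.0 y = -3936.93
Solving the 2×2 system: x ≈ -131.1, y ≈ 99.3 km.
Check against SEIS02 (with the unrounded x, y): √((x + 15.1)²+(y − 20.8)²) = 140.05 ≈ 140.07 km. ✓

x ≈ -131.1 km, y ≈ 99.3 km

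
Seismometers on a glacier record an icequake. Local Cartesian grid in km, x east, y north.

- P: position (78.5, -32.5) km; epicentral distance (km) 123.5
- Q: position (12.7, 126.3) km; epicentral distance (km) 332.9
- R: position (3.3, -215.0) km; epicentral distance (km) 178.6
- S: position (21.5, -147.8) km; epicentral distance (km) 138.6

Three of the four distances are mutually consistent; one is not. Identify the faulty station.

Solve using three stations at a time. Using P, R, S (subtract circle equations pairwise → linear system) gives (x, y) ≈ (158.2, -126.5).
Distances from that point to each station vs reported:
  P: calculated 123.2 vs reported 123.5 → residual 0.3 km
  Q: calculated 291.7 vs reported 332.9 → residual 41.2 km
  R: calculated 178.4 vs reported 178.6 → residual 0.2 km
  S: calculated 138.4 vs reported 138.6 → residual 0.2 km
P, R, S are mutually consistent (residuals ≈ 0); Q is off by 41.2 km.

Q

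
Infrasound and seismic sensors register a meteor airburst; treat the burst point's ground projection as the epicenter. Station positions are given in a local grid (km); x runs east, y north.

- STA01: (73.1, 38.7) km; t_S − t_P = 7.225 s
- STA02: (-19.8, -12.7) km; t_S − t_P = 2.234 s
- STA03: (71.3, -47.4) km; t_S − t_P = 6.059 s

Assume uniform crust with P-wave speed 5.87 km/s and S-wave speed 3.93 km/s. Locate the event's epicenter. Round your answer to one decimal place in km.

Distance from S−P lag: d = Δt · v_P v_S / (v_P − v_S) = Δt · (5.87·3.93)/(5.87−3.93) ≈ 11.8913·Δt.
So d_STA01 = 85.91, d_STA02 = 26.57, d_STA03 = 72.05 km.
Circle about each station: (x − 73.1)² + (y − 38.7)² = 85.91²; (x + 19.8)² + (y + 12.7)² = 26.57²; (x − 71.3)² + (y + 47.4)² = 72.05².
Subtracting the STA01 equation from the STA02 and STA03 equations removes the quadratic terms:
-185.8 x − 102.8 y = 386.59
-3.6 x − 172.2 y = 2678.48
Solving the 2×2 system: x ≈ 6.6, y ≈ -15.7 km.
Check against STA01 (with the unrounded x, y): √((x − 73.1)²+(y − 38.7)²) = 85.91 ≈ 85.91 km. ✓

x ≈ 6.6 km, y ≈ -15.7 km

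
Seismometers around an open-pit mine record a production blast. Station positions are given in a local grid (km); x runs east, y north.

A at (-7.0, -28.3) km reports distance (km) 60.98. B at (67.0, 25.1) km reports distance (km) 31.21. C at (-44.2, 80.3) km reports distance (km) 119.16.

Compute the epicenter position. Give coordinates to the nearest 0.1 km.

x ≈ 45.8 km, y ≈ 2.2 km

Circle about each station: (x + 7.0)² + (y + 28.3)² = 60.98²; (x − 67.0)² + (y − 25.1)² = 31.21²; (x + 44.2)² + (y − 80.3)² = 119.16².
Subtracting the A equation from the B and C equations removes the quadratic terms:
148.0 x + 106.8 y = 7013.62
-74.4 x + 217.2 y = -2928.71
Solving the 2×2 system: x ≈ 45.8, y ≈ 2.2 km.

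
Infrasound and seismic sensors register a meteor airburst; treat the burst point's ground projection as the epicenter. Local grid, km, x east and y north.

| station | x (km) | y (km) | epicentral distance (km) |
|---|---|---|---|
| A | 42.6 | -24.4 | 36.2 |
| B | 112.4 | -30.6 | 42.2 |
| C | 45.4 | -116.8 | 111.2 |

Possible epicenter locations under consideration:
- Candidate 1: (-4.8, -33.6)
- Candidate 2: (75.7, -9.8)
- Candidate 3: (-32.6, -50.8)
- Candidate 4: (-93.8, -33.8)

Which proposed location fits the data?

For each candidate, compare |candidate − station| to the reported distance:
Candidate 1: residuals A 12.1, B 75.0, C 14.0 → max 75.0 km
Candidate 2: residuals A 0.0, B 0.0, C 0.0 → max 0.0 km
Candidate 3: residuals A 43.5, B 104.2, C 9.0 → max 104.2 km
Candidate 4: residuals A 100.5, B 164.0, C 50.9 → max 164.0 km
Only Candidate 2 has all residuals ≈ 0.

Candidate 2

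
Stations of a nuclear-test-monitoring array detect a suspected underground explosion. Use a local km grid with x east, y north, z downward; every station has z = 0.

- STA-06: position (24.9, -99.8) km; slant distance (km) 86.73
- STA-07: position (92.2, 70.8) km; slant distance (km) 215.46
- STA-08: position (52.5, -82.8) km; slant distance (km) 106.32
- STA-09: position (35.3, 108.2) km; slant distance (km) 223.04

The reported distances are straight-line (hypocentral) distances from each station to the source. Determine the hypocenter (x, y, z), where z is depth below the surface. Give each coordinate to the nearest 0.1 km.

Each station gives a sphere (x−x_i)² + (y−y_i)² + z² = d_i² (stations at z=0).
Subtracting the STA-06 sphere from STA-07 and STA-08: z² cancels, leaving linear equations in x and y:
134.6 x + 341.2 y = -35967.49
55.2 x + 34.0 y = -4749.81
Solving: x ≈ -27.896, y ≈ -94.410 km (keep extra digits for the depth step; rounded: -27.9, -94.4).
Then from the STA-06 sphere: z² = 86.73² − (x − 24.9)² − (y + 99.8)² with x = -27.896, y = -94.410, so z ≈ 68.598 ≈ 68.6 km.

(-27.9, -94.4, 68.6)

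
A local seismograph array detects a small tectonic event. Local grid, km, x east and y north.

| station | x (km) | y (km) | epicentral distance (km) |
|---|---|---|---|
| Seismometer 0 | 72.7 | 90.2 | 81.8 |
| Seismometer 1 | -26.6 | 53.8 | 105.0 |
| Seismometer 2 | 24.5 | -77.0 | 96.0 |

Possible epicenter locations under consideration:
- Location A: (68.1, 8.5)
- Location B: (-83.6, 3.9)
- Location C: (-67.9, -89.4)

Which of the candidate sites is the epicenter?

For each candidate, compare |candidate − station| to the reported distance:
Location A: residuals Seismometer 0 0.0, Seismometer 1 0.0, Seismometer 2 0.0 → max 0.0 km
Location B: residuals Seismometer 0 96.7, Seismometer 1 29.2, Seismometer 2 39.0 → max 96.7 km
Location C: residuals Seismometer 0 146.3, Seismometer 1 44.0, Seismometer 2 2.8 → max 146.3 km
Only Location A has all residuals ≈ 0.

Location A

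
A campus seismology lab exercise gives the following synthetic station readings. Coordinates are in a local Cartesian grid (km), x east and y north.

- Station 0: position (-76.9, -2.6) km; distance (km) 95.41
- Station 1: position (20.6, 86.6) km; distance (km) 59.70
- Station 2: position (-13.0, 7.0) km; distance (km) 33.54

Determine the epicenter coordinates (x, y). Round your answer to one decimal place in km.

(13.7, 27.3)

Circle about each station: (x + 76.9)² + (y + 2.6)² = 95.41²; (x − 20.6)² + (y − 86.6)² = 59.70²; (x + 13.0)² + (y − 7.0)² = 33.54².
Subtracting the Station 0 equation from the Station 1 and Station 2 equations removes the quadratic terms:
195.0 x + 178.4 y = 7542.53
127.8 x + 19.2 y = 2275.77
Solving the 2×2 system: x ≈ 13.7, y ≈ 27.3 km.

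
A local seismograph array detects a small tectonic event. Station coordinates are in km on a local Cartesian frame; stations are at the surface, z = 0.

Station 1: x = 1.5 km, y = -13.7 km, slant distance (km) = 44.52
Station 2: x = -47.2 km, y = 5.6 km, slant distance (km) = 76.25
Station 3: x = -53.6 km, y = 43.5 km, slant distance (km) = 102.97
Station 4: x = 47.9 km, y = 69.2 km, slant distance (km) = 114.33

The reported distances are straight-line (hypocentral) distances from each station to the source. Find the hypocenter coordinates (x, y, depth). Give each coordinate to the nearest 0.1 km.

x ≈ 6.6 km, y ≈ -29.0 km, depth ≈ 41.5 km

Each station gives a sphere (x−x_i)² + (y−y_i)² + z² = d_i² (stations at z=0).
Subtracting the Station 1 sphere from Station 2 and Station 3: z² cancels, leaving linear equations in x and y:
-97.4 x + 38.6 y = -1762.77
-110.2 x + 114.4 y = -4045.52
Solving: x ≈ 6.605, y ≈ -29.000 km (keep extra digits for the depth step; rounded: 6.6, -29.0).
Then from the Station 1 sphere: z² = 44.52² − (x − 1.5)² − (y + 13.7)² with x = 6.605, y = -29.000, so z ≈ 41.496 ≈ 41.5 km.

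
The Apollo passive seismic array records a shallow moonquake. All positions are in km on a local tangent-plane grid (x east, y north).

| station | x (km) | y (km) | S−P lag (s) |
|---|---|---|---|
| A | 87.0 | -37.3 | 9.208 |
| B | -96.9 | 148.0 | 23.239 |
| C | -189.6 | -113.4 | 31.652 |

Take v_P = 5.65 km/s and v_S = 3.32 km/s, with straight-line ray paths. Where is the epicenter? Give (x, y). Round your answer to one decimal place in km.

(32.0, 12.4)

Distance from S−P lag: d = Δt · v_P v_S / (v_P − v_S) = Δt · (5.65·3.32)/(5.65−3.32) ≈ 8.0506·Δt.
So d_A = 74.13, d_B = 187.09, d_C = 254.82 km.
Circle about each station: (x − 87.0)² + (y + 37.3)² = 74.13²; (x + 96.9)² + (y − 148.0)² = 187.09²; (x + 189.6)² + (y + 113.4)² = 254.82².
Subtracting the A equation from the B and C equations removes the quadratic terms:
-367.8 x + 370.6 y = -7174.09
-553.2 x − 152.2 y = -19590.55
Solving the 2×2 system: x ≈ 32.0, y ≈ 12.4 km.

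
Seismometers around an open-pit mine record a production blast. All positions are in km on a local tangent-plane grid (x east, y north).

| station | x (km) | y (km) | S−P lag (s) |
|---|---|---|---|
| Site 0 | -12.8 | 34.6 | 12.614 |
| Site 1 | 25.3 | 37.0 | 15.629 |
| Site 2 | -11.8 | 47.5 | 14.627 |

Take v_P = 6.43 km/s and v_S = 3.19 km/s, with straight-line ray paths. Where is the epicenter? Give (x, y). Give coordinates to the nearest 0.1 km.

-33.6 km east, -42.5 km north

Distance from S−P lag: d = Δt · v_P v_S / (v_P − v_S) = Δt · (6.43·3.19)/(6.43−3.19) ≈ 6.3308·Δt.
So d_Site 0 = 79.86, d_Site 1 = 98.94, d_Site 2 = 92.60 km.
Circle about each station: (x + 12.8)² + (y − 34.6)² = 79.86²; (x − 25.3)² + (y − 37.0)² = 98.94²; (x + 11.8)² + (y − 47.5)² = 92.60².
Subtracting the Site 0 equation from the Site 1 and Site 2 equations removes the quadratic terms:
76.2 x + 4.8 y = -2763.41
2.0 x + 25.8 y = -1162.65
Solving the 2×2 system: x ≈ -33.6, y ≈ -42.5 km.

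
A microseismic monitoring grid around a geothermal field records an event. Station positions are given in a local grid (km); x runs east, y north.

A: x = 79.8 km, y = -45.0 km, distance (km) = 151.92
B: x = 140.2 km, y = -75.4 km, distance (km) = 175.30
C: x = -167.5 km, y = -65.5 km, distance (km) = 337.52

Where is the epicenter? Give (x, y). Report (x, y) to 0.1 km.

Circle about each station: (x − 79.8)² + (y + 45.0)² = 151.92²; (x − 140.2)² + (y + 75.4)² = 175.30²; (x + 167.5)² + (y + 65.5)² = 337.52².
Subtracting the A equation from the B and C equations removes the quadratic terms:
120.8 x − 60.8 y = 9297.76
-494.6 x − 41.0 y = -66886.60
Solving the 2×2 system: x ≈ 127.0, y ≈ 99.4 km.
Check against A (with the unrounded x, y): √((x − 79.8)²+(y + 45.0)²) = 151.91 ≈ 151.92 km. ✓

(127.0, 99.4)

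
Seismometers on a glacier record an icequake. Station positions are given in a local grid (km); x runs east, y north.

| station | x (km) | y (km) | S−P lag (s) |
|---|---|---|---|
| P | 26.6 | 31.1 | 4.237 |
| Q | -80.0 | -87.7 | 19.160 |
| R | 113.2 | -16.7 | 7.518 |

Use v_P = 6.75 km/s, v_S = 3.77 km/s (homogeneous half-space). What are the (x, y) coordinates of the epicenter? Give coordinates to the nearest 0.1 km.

53.5 km east, 6.9 km north

Distance from S−P lag: d = Δt · v_P v_S / (v_P − v_S) = Δt · (6.75·3.77)/(6.75−3.77) ≈ 8.5394·Δt.
So d_P = 36.18, d_Q = 163.62, d_R = 64.20 km.
Circle about each station: (x − 26.6)² + (y − 31.1)² = 36.18²; (x + 80.0)² + (y + 87.7)² = 163.62²; (x − 113.2)² + (y + 16.7)² = 64.20².
Subtracting pairs of circle equations eliminates x²+y² and gives linear equations (the radical axes):
-213.2 x − 237.6 y = -13045.99
173.2 x − 95.6 y = 8605.71
Solving the 2×2 system: x ≈ 53.5, y ≈ 6.9 km.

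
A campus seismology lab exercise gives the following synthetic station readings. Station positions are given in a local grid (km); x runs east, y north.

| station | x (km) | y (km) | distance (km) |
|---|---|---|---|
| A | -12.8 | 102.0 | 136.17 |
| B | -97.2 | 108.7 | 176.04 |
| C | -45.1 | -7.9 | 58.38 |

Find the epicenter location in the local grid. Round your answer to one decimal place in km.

x ≈ 7.8 km, y ≈ -32.6 km

Circle about each station: (x + 12.8)² + (y − 102.0)² = 136.17²; (x + 97.2)² + (y − 108.7)² = 176.04²; (x + 45.1)² + (y + 7.9)² = 58.38².
Subtracting the A equation from the B and C equations removes the quadratic terms:
-168.8 x + 13.4 y = -1752.12
-64.6 x − 219.8 y = 6662.62
Solving the 2×2 system: x ≈ 7.8, y ≈ -32.6 km.
Check against A (with the unrounded x, y): √((x + 12.8)²+(y − 102.0)²) = 136.17 ≈ 136.17 km. ✓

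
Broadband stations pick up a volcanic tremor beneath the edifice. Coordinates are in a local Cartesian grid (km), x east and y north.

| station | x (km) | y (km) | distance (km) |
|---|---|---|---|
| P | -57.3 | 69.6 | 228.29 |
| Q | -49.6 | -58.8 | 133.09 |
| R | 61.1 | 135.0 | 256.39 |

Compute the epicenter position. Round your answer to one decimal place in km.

67.9 km east, -121.3 km north

Circle about each station: (x + 57.3)² + (y − 69.6)² = 228.29²; (x + 49.6)² + (y + 58.8)² = 133.09²; (x − 61.1)² + (y − 135.0)² = 256.39².
Subtracting pairs of circle equations eliminates x²+y² and gives linear equations (the radical axes):
15.4 x − 256.8 y = 32193.53
236.8 x + 130.8 y = 211.25
Solving the 2×2 system: x ≈ 67.9, y ≈ -121.3 km.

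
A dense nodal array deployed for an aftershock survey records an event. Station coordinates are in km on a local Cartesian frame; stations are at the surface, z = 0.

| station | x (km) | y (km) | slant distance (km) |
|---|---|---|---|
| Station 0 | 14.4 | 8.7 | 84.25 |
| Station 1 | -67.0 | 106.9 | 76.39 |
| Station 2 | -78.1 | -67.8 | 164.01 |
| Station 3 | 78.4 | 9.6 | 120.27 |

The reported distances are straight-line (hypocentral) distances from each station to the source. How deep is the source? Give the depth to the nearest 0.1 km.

Each station gives a sphere (x−x_i)² + (y−y_i)² + z² = d_i² (stations at z=0).
Subtracting the Station 0 sphere from Station 1 and Station 2: z² cancels, leaving linear equations in x and y:
-162.8 x + 196.4 y = 16896.19
-185.0 x − 153.0 y = -9387.82
Solving: x ≈ -12.105, y ≈ 75.995 km (keep extra digits for the depth step; rounded: -12.1, 76.0).
Then from the Station 0 sphere: z² = 84.25² − (x − 14.4)² − (y − 8.7)² with x = -12.105, y = 75.995, so z ≈ 43.208 ≈ 43.2 km.
Check against Station 3 (with the unrounded solution): distance 120.28 ≈ 120.27 km. ✓

z ≈ 43.2 km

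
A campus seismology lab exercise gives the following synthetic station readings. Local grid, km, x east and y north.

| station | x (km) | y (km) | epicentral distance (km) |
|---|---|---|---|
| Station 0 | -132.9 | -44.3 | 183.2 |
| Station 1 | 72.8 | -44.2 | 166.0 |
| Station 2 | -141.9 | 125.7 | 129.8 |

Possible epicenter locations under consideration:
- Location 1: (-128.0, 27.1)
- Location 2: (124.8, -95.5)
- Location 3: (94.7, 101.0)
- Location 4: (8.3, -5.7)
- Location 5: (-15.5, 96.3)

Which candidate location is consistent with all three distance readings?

Location 5

For each candidate, compare |candidate − station| to the reported distance:
Location 1: residuals Station 0 111.6, Station 1 47.1, Station 2 30.2 → max 111.6 km
Location 2: residuals Station 0 79.5, Station 1 93.0, Station 2 216.7 → max 216.7 km
Location 3: residuals Station 0 86.8, Station 1 19.2, Station 2 108.1 → max 108.1 km
Location 4: residuals Station 0 36.8, Station 1 90.9, Station 2 69.8 → max 90.9 km
Location 5: residuals Station 0 0.0, Station 1 0.1, Station 2 0.0 → max 0.1 km
Only Location 5 has all residuals ≈ 0.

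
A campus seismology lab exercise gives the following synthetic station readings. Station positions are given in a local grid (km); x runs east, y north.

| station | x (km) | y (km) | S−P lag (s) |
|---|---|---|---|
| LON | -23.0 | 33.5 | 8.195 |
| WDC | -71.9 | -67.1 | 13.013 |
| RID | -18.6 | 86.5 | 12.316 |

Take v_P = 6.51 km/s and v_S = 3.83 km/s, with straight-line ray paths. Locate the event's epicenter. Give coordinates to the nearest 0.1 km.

36.8 km east, -13.8 km north

Distance from S−P lag: d = Δt · v_P v_S / (v_P − v_S) = Δt · (6.51·3.83)/(6.51−3.83) ≈ 9.3035·Δt.
So d_LON = 76.24, d_WDC = 121.07, d_RID = 114.58 km.
Circle about each station: (x + 23.0)² + (y − 33.5)² = 76.24²; (x + 71.9)² + (y + 67.1)² = 121.07²; (x + 18.6)² + (y − 86.5)² = 114.58².
Subtracting the LON equation from the WDC and RID equations removes the quadratic terms:
-97.8 x − 201.2 y = -824.64
8.8 x + 106.0 y = -1139.08
Solving the 2×2 system: x ≈ 36.8, y ≈ -13.8 km.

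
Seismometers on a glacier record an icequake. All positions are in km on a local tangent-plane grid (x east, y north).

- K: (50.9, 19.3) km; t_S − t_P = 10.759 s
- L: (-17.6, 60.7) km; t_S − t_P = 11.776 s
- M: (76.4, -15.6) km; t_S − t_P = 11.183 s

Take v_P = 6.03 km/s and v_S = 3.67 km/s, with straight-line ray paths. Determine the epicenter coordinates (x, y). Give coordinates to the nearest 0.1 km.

-22.8 km east, -49.6 km north

Distance from S−P lag: d = Δt · v_P v_S / (v_P − v_S) = Δt · (6.03·3.67)/(6.03−3.67) ≈ 9.3772·Δt.
So d_K = 100.89, d_L = 110.43, d_M = 104.86 km.
Circle about each station: (x − 50.9)² + (y − 19.3)² = 100.89²; (x + 17.6)² + (y − 60.7)² = 110.43²; (x − 76.4)² + (y + 15.6)² = 104.86².
Subtracting pairs of circle equations eliminates x²+y² and gives linear equations (the radical axes):
-137.0 x + 82.8 y = -985.04
51.0 x − 69.8 y = 2300.19
Solving the 2×2 system: x ≈ -22.8, y ≈ -49.6 km.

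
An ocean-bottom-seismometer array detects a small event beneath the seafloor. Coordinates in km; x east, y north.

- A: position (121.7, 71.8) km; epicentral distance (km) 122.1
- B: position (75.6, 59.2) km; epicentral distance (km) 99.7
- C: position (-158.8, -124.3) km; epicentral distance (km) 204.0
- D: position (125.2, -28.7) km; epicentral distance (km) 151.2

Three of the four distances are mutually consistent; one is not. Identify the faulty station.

A

Solve using three stations at a time. Using B, C, D (subtract circle equations pairwise → linear system) gives (x, y) ≈ (-17.1, 22.5).
Distances from that point to each station vs reported:
  A: calculated 147.3 vs reported 122.1 → residual 25.2 km
  B: calculated 99.7 vs reported 99.7 → residual 0.0 km
  C: calculated 204.0 vs reported 204.0 → residual 0.0 km
  D: calculated 151.2 vs reported 151.2 → residual 0.0 km
B, C, D are mutually consistent (residuals ≈ 0); A is off by 25.2 km.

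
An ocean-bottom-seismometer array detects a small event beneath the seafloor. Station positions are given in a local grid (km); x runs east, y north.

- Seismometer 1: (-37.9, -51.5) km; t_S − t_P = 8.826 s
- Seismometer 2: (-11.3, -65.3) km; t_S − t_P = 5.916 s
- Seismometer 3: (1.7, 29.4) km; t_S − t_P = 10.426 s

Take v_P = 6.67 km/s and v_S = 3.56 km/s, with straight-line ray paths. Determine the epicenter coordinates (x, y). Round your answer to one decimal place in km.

29.2 km east, -45.3 km north

Distance from S−P lag: d = Δt · v_P v_S / (v_P − v_S) = Δt · (6.67·3.56)/(6.67−3.56) ≈ 7.6351·Δt.
So d_Seismometer 1 = 67.39, d_Seismometer 2 = 45.17, d_Seismometer 3 = 79.60 km.
Circle about each station: (x + 37.9)² + (y + 51.5)² = 67.39²; (x + 11.3)² + (y + 65.3)² = 45.17²; (x − 1.7)² + (y − 29.4)² = 79.60².
Subtracting the Seismometer 1 equation from the Seismometer 2 and Seismometer 3 equations removes the quadratic terms:
53.2 x − 27.6 y = 2804.20
79.2 x + 161.8 y = -5016.16
Solving the 2×2 system: x ≈ 29.2, y ≈ -45.3 km.
Check against Seismometer 1 (with the unrounded x, y): √((x + 37.9)²+(y + 51.5)²) = 67.39 ≈ 67.39 km. ✓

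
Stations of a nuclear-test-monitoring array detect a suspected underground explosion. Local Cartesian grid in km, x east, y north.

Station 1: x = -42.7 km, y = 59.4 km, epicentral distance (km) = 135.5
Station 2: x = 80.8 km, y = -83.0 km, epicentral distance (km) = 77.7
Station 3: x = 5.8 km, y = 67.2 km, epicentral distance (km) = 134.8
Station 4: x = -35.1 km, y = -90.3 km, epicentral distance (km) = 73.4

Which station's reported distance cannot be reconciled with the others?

Solve using three stations at a time. Using Station 1, Station 2, Station 3 (subtract circle equations pairwise → linear system) gives (x, y) ≈ (4.6, -67.6).
Distances from that point to each station vs reported:
  Station 1: calculated 135.5 vs reported 135.5 → residual 0.0 km
  Station 2: calculated 77.8 vs reported 77.7 → residual 0.1 km
  Station 3: calculated 134.8 vs reported 134.8 → residual 0.0 km
  Station 4: calculated 45.7 vs reported 73.4 → residual 27.7 km
Station 1, Station 2, Station 3 are mutually consistent (residuals ≈ 0); Station 4 is off by 27.7 km.

Station 4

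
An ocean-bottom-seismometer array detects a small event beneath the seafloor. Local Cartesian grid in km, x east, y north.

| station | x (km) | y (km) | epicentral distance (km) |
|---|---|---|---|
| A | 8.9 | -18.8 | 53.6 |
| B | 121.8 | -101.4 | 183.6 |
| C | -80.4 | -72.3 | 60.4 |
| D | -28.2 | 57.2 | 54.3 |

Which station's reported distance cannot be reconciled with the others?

D

Solve using three stations at a time. Using A, B, C (subtract circle equations pairwise → linear system) gives (x, y) ≈ (-44.5, -23.6).
Distances from that point to each station vs reported:
  A: calculated 53.7 vs reported 53.6 → residual 0.1 km
  B: calculated 183.6 vs reported 183.6 → residual 0.0 km
  C: calculated 60.4 vs reported 60.4 → residual 0.0 km
  D: calculated 82.5 vs reported 54.3 → residual 28.2 km
A, B, C are mutually consistent (residuals ≈ 0); D is off by 28.2 km.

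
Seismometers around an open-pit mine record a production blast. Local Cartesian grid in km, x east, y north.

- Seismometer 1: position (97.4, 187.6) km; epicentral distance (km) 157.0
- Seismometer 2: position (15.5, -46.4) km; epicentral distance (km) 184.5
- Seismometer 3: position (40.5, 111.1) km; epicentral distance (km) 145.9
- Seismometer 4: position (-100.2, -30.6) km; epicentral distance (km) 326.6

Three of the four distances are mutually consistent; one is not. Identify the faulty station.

Seismometer 4

Solve using three stations at a time. Using Seismometer 1, Seismometer 2, Seismometer 3 (subtract circle equations pairwise → linear system) gives (x, y) ≈ (173.3, 49.8).
Distances from that point to each station vs reported:
  Seismometer 1: calculated 157.3 vs reported 157.0 → residual 0.3 km
  Seismometer 2: calculated 184.8 vs reported 184.5 → residual 0.3 km
  Seismometer 3: calculated 146.3 vs reported 145.9 → residual 0.4 km
  Seismometer 4: calculated 285.0 vs reported 326.6 → residual 41.6 km
Seismometer 1, Seismometer 2, Seismometer 3 are mutually consistent (residuals ≈ 0); Seismometer 4 is off by 41.6 km.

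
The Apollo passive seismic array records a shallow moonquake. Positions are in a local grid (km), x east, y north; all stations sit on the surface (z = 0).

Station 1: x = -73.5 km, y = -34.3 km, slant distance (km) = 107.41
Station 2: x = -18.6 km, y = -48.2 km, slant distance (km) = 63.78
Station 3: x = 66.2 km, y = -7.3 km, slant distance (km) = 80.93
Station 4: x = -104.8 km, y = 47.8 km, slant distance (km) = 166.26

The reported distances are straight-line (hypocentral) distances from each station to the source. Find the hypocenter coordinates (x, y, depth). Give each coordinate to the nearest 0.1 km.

(19.8, -49.8, 50.9)

Each station gives a sphere (x−x_i)² + (y−y_i)² + z² = d_i² (stations at z=0).
Subtracting the Station 1 sphere from Station 2 and Station 3: z² cancels, leaving linear equations in x and y:
109.8 x − 27.8 y = 3559.48
279.4 x + 54.0 y = 2844.23
Solving: x ≈ 19.807, y ≈ -49.810 km (keep extra digits for the depth step; rounded: 19.8, -49.8).
Then from the Station 1 sphere: z² = 107.41² − (x + 73.5)² − (y + 34.3)² with x = 19.807, y = -49.810, so z ≈ 50.894 ≈ 50.9 km.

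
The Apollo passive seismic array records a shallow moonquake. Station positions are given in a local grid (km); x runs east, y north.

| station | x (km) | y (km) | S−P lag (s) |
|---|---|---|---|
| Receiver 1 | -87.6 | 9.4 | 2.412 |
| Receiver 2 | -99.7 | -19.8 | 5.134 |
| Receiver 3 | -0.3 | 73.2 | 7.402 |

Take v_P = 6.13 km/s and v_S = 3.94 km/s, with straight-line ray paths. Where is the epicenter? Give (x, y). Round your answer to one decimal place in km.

Distance from S−P lag: d = Δt · v_P v_S / (v_P − v_S) = Δt · (6.13·3.94)/(6.13−3.94) ≈ 11.0284·Δt.
So d_Receiver 1 = 26.60, d_Receiver 2 = 56.62, d_Receiver 3 = 81.63 km.
Circle about each station: (x + 87.6)² + (y − 9.4)² = 26.60²; (x + 99.7)² + (y + 19.8)² = 56.62²; (x + 0.3)² + (y − 73.2)² = 81.63².
Subtracting the Receiver 1 equation from the Receiver 2 and Receiver 3 equations removes the quadratic terms:
-24.2 x − 58.4 y = 71.75
174.6 x + 127.6 y = -8359.69
Solving the 2×2 system: x ≈ -67.4, y ≈ 26.7 km.

(-67.4, 26.7)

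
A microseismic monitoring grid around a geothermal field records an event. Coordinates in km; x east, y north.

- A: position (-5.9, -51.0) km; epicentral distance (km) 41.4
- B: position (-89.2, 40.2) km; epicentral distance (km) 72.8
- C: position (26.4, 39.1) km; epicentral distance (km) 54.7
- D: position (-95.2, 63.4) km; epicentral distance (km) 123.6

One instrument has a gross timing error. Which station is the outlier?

Solve using three stations at a time. Using A, C, D (subtract circle equations pairwise → linear system) gives (x, y) ≈ (3.7, -10.7).
Distances from that point to each station vs reported:
  A: calculated 41.4 vs reported 41.4 → residual 0.0 km
  B: calculated 106.0 vs reported 72.8 → residual 33.2 km
  C: calculated 54.7 vs reported 54.7 → residual 0.0 km
  D: calculated 123.6 vs reported 123.6 → residual 0.0 km
A, C, D are mutually consistent (residuals ≈ 0); B is off by 33.2 km.

B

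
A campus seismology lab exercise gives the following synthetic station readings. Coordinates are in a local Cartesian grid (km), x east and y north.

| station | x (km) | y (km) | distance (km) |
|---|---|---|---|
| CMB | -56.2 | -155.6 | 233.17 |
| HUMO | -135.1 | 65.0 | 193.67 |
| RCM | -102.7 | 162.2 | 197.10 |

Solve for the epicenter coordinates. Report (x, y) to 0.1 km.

Circle about each station: (x + 56.2)² + (y + 155.6)² = 233.17²; (x + 135.1)² + (y − 65.0)² = 193.67²; (x + 102.7)² + (y − 162.2)² = 197.10².
Subtracting the CMB equation from the HUMO and RCM equations removes the quadratic terms:
-157.8 x + 441.2 y = 11967.39
-93.0 x + 635.6 y = 25006.17
Solving the 2×2 system: x ≈ 57.8, y ≈ 47.8 km.
Check against CMB (with the unrounded x, y): √((x + 56.2)²+(y + 155.6)²) = 233.18 ≈ 233.17 km. ✓

x ≈ 57.8 km, y ≈ 47.8 km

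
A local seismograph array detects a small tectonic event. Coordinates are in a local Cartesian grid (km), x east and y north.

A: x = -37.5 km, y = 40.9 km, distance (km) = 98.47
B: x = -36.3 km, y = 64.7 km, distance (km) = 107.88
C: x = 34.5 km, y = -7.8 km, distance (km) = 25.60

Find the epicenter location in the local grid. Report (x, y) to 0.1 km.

55.1 km east, 7.4 km north

Circle about each station: (x + 37.5)² + (y − 40.9)² = 98.47²; (x + 36.3)² + (y − 64.7)² = 107.88²; (x − 34.5)² + (y + 7.8)² = 25.60².
Subtracting the A equation from the B and C equations removes the quadratic terms:
2.4 x + 47.6 y = 482.97
144.0 x − 97.4 y = 7213.01
Solving the 2×2 system: x ≈ 55.1, y ≈ 7.4 km.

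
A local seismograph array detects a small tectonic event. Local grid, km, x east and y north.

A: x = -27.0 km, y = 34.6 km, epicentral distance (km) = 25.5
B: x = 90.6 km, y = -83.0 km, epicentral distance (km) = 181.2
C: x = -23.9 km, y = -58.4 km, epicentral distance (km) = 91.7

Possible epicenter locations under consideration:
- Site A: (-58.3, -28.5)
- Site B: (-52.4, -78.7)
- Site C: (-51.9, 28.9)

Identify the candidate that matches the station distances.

For each candidate, compare |candidate − station| to the reported distance:
Site A: residuals A 44.9, B 22.6, C 46.1 → max 46.1 km
Site B: residuals A 90.6, B 38.1, C 56.7 → max 90.6 km
Site C: residuals A 0.0, B 0.0, C 0.0 → max 0.0 km
Only Site C has all residuals ≈ 0.

Site C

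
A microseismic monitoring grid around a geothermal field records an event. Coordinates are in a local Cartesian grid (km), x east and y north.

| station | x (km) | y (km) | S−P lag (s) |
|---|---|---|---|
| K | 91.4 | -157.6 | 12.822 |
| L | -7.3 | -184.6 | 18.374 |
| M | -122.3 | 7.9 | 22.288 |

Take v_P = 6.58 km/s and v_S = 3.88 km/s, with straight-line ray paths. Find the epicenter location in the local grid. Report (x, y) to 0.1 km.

(83.7, -36.6)

Distance from S−P lag: d = Δt · v_P v_S / (v_P − v_S) = Δt · (6.58·3.88)/(6.58−3.88) ≈ 9.4557·Δt.
So d_K = 121.24, d_L = 173.74, d_M = 210.75 km.
Circle about each station: (x − 91.4)² + (y + 157.6)² = 121.24²; (x + 7.3)² + (y + 184.6)² = 173.74²; (x + 122.3)² + (y − 7.9)² = 210.75².
Subtracting the K equation from the L and M equations removes the quadratic terms:
-197.4 x − 54.0 y = -14547.72
-427.4 x + 331.0 y = -47888.44
Solving the 2×2 system: x ≈ 83.7, y ≈ -36.6 km.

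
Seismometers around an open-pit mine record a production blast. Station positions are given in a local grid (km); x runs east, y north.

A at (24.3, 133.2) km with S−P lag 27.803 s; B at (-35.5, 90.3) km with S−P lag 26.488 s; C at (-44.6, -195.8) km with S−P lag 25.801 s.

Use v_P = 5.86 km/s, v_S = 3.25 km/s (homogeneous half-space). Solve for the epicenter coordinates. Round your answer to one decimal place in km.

x ≈ 85.9 km, y ≈ -60.1 km

Distance from S−P lag: d = Δt · v_P v_S / (v_P − v_S) = Δt · (5.86·3.25)/(5.86−3.25) ≈ 7.2969·Δt.
So d_A = 202.88, d_B = 193.28, d_C = 188.27 km.
Circle about each station: (x − 24.3)² + (y − 133.2)² = 202.88²; (x + 35.5)² + (y − 90.3)² = 193.28²; (x + 44.6)² + (y + 195.8)² = 188.27².
Subtracting pairs of circle equations eliminates x²+y² and gives linear equations (the radical axes):
-119.6 x − 85.8 y = -5115.25
-137.8 x − 658.0 y = 27708.77
Solving the 2×2 system: x ≈ 85.9, y ≈ -60.1 km.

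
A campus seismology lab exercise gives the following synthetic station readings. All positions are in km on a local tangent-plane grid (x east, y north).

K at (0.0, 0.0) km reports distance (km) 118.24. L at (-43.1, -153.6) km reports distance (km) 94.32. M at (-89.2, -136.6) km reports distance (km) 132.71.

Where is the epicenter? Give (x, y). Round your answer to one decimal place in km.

x ≈ 41.0 km, y ≈ -110.9 km

Circle about each station: x² + y² = 118.24²; (x + 43.1)² + (y + 153.6)² = 94.32²; (x + 89.2)² + (y + 136.6)² = 132.71².
Subtracting pairs of circle equations eliminates x²+y² and gives linear equations (the radical axes):
-86.2 x − 307.2 y = 30535.01
-178.4 x − 273.2 y = 22984.95
Solving the 2×2 system: x ≈ 41.0, y ≈ -110.9 km.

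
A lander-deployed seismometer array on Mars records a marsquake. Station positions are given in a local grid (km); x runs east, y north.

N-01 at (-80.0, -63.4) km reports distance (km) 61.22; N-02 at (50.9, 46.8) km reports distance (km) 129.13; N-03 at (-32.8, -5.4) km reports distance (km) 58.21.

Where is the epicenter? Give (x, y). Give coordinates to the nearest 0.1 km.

Circle about each station: (x + 80.0)² + (y + 63.4)² = 61.22²; (x − 50.9)² + (y − 46.8)² = 129.13²; (x + 32.8)² + (y + 5.4)² = 58.21².
Subtracting pairs of circle equations eliminates x²+y² and gives linear equations (the radical axes):
261.8 x + 220.4 y = -18565.18
94.4 x + 116.0 y = -8955.08
Solving the 2×2 system: x ≈ -18.8, y ≈ -61.9 km.
Check against N-01 (with the unrounded x, y): √((x + 80.0)²+(y + 63.4)²) = 61.21 ≈ 61.22 km. ✓

(-18.8, -61.9)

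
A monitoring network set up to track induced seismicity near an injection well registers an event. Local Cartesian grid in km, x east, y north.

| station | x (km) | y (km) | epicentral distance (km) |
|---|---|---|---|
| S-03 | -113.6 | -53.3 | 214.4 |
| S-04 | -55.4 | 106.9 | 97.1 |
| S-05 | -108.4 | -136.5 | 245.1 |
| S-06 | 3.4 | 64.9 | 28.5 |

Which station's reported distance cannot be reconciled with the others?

Solve using three stations at a time. Using S-04, S-05, S-06 (subtract circle equations pairwise → linear system) gives (x, y) ≈ (31.9, 64.4).
Distances from that point to each station vs reported:
  S-03: calculated 187.2 vs reported 214.4 → residual 27.2 km
  S-04: calculated 97.1 vs reported 97.1 → residual 0.0 km
  S-05: calculated 245.1 vs reported 245.1 → residual 0.0 km
  S-06: calculated 28.5 vs reported 28.5 → residual 0.0 km
S-04, S-05, S-06 are mutually consistent (residuals ≈ 0); S-03 is off by 27.2 km.

S-03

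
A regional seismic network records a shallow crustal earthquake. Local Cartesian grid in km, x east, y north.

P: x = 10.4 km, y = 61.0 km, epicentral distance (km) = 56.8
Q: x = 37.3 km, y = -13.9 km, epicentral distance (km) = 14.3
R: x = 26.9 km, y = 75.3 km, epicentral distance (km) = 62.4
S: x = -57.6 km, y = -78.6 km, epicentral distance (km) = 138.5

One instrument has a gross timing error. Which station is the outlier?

Solve using three stations at a time. Using P, R, S (subtract circle equations pairwise → linear system) gives (x, y) ≈ (44.2, 15.3).
Distances from that point to each station vs reported:
  P: calculated 56.8 vs reported 56.8 → residual 0.0 km
  Q: calculated 30.0 vs reported 14.3 → residual 15.7 km
  R: calculated 62.4 vs reported 62.4 → residual 0.0 km
  S: calculated 138.5 vs reported 138.5 → residual 0.0 km
P, R, S are mutually consistent (residuals ≈ 0); Q is off by 15.7 km.

Q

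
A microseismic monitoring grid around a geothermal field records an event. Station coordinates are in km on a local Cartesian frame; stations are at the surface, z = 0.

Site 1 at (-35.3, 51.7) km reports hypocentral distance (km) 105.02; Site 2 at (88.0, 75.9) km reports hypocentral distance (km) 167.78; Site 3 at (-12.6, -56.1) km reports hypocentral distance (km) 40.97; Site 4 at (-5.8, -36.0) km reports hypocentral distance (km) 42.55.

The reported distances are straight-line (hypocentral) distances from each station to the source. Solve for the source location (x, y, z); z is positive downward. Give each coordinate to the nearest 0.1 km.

(-21.7, -45.1, 38.4)

Each station gives a sphere (x−x_i)² + (y−y_i)² + z² = d_i² (stations at z=0).
Subtracting the Site 1 sphere from Site 2 and Site 3: z² cancels, leaving linear equations in x and y:
246.6 x + 48.4 y = -7535.10
45.4 x − 215.6 y = 8737.65
Solving: x ≈ -21.705, y ≈ -45.098 km (keep extra digits for the depth step; rounded: -21.7, -45.1).
Then from the Site 1 sphere: z² = 105.02² − (x + 35.3)² − (y − 51.7)² with x = -21.705, y = -45.098, so z ≈ 38.400 ≈ 38.4 km.
Check against Site 4 (with the unrounded solution): distance 42.55 ≈ 42.55 km. ✓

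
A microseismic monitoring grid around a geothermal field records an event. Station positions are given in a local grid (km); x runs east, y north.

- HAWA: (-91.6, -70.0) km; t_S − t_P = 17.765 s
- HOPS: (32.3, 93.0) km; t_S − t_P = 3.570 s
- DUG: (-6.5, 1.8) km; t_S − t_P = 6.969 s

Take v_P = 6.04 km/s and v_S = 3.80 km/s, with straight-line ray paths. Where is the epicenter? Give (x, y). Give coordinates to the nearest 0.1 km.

(38.8, 57.0)

Distance from S−P lag: d = Δt · v_P v_S / (v_P − v_S) = Δt · (6.04·3.80)/(6.04−3.80) ≈ 10.2464·Δt.
So d_HAWA = 182.03, d_HOPS = 36.58, d_DUG = 71.41 km.
Circle about each station: (x + 91.6)² + (y + 70.0)² = 182.03²; (x − 32.3)² + (y − 93.0)² = 36.58²; (x + 6.5)² + (y − 1.8)² = 71.41².
Subtracting pairs of circle equations eliminates x²+y² and gives linear equations (the radical axes):
247.8 x + 326.0 y = 28198.55
170.2 x + 143.6 y = 14790.46
Solving the 2×2 system: x ≈ 38.8, y ≈ 57.0 km.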